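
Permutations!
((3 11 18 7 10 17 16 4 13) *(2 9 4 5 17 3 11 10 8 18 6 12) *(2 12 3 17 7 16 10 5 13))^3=(3 8 13)(5 18 11)(6 7 16)(10 17)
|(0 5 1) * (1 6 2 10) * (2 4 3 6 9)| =6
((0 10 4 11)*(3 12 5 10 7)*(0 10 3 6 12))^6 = (12)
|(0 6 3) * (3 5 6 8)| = |(0 8 3)(5 6)| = 6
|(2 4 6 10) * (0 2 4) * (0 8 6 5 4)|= |(0 2 8 6 10)(4 5)|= 10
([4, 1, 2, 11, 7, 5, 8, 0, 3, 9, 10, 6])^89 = [7, 1, 2, 11, 0, 5, 8, 4, 3, 9, 10, 6]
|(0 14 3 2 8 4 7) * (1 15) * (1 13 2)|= 10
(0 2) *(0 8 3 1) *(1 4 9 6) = [2, 0, 8, 4, 9, 5, 1, 7, 3, 6] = (0 2 8 3 4 9 6 1)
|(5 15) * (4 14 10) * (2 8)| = 6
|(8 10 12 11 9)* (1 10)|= 6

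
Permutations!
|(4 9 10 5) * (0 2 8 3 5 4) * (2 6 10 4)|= |(0 6 10 2 8 3 5)(4 9)|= 14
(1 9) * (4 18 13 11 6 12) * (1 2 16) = [0, 9, 16, 3, 18, 5, 12, 7, 8, 2, 10, 6, 4, 11, 14, 15, 1, 17, 13] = (1 9 2 16)(4 18 13 11 6 12)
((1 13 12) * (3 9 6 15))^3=(3 15 6 9)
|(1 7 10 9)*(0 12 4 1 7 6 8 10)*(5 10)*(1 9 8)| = |(0 12 4 9 7)(1 6)(5 10 8)| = 30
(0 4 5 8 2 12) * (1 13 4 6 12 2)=(0 6 12)(1 13 4 5 8)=[6, 13, 2, 3, 5, 8, 12, 7, 1, 9, 10, 11, 0, 4]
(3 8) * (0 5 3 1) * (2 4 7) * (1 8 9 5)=(0 1)(2 4 7)(3 9 5)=[1, 0, 4, 9, 7, 3, 6, 2, 8, 5]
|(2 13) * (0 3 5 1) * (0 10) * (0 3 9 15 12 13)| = 12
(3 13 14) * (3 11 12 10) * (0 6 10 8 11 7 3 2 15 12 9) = (0 6 10 2 15 12 8 11 9)(3 13 14 7) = [6, 1, 15, 13, 4, 5, 10, 3, 11, 0, 2, 9, 8, 14, 7, 12]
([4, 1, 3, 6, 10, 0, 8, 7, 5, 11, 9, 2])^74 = (0 11 8 10 3)(2 5 9 6 4)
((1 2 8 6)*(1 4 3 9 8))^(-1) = ((1 2)(3 9 8 6 4))^(-1) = (1 2)(3 4 6 8 9)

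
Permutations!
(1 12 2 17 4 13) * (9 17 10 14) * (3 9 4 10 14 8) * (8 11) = (1 12 2 14 4 13)(3 9 17 10 11 8) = [0, 12, 14, 9, 13, 5, 6, 7, 3, 17, 11, 8, 2, 1, 4, 15, 16, 10]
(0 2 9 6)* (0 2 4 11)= (0 4 11)(2 9 6)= [4, 1, 9, 3, 11, 5, 2, 7, 8, 6, 10, 0]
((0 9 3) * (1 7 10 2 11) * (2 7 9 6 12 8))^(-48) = (0 1 8)(2 6 9)(3 11 12)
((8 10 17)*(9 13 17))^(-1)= ((8 10 9 13 17))^(-1)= (8 17 13 9 10)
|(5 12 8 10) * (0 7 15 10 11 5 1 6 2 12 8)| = 24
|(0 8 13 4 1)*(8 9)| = |(0 9 8 13 4 1)| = 6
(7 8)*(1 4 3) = (1 4 3)(7 8) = [0, 4, 2, 1, 3, 5, 6, 8, 7]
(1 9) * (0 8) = [8, 9, 2, 3, 4, 5, 6, 7, 0, 1] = (0 8)(1 9)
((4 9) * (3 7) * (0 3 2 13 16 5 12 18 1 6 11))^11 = ((0 3 7 2 13 16 5 12 18 1 6 11)(4 9))^11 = (0 11 6 1 18 12 5 16 13 2 7 3)(4 9)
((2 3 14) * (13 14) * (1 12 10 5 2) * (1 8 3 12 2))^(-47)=((1 2 12 10 5)(3 13 14 8))^(-47)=(1 10 2 5 12)(3 13 14 8)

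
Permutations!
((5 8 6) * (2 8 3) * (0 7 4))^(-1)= ((0 7 4)(2 8 6 5 3))^(-1)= (0 4 7)(2 3 5 6 8)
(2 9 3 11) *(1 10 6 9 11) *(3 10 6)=(1 6 9 10 3)(2 11)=[0, 6, 11, 1, 4, 5, 9, 7, 8, 10, 3, 2]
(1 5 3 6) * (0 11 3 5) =(0 11 3 6 1) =[11, 0, 2, 6, 4, 5, 1, 7, 8, 9, 10, 3]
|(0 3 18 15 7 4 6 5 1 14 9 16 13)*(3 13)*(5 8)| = |(0 13)(1 14 9 16 3 18 15 7 4 6 8 5)| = 12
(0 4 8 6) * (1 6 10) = [4, 6, 2, 3, 8, 5, 0, 7, 10, 9, 1] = (0 4 8 10 1 6)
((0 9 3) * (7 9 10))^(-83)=((0 10 7 9 3))^(-83)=(0 7 3 10 9)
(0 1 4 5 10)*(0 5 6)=(0 1 4 6)(5 10)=[1, 4, 2, 3, 6, 10, 0, 7, 8, 9, 5]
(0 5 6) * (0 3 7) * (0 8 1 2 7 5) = (1 2 7 8)(3 5 6) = [0, 2, 7, 5, 4, 6, 3, 8, 1]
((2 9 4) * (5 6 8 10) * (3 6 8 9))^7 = (2 6 4 3 9)(5 8 10)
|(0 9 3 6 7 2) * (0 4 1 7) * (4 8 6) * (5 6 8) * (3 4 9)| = 9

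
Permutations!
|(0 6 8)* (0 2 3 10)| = |(0 6 8 2 3 10)| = 6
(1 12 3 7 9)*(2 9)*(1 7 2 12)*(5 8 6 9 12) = (2 12 3)(5 8 6 9 7) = [0, 1, 12, 2, 4, 8, 9, 5, 6, 7, 10, 11, 3]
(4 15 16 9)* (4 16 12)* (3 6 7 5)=[0, 1, 2, 6, 15, 3, 7, 5, 8, 16, 10, 11, 4, 13, 14, 12, 9]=(3 6 7 5)(4 15 12)(9 16)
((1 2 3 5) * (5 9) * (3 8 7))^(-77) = ((1 2 8 7 3 9 5))^(-77) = (9)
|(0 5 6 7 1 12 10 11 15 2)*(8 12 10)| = |(0 5 6 7 1 10 11 15 2)(8 12)| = 18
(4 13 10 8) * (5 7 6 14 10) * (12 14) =(4 13 5 7 6 12 14 10 8) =[0, 1, 2, 3, 13, 7, 12, 6, 4, 9, 8, 11, 14, 5, 10]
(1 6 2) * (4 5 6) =(1 4 5 6 2) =[0, 4, 1, 3, 5, 6, 2]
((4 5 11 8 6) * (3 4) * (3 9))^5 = (3 6 11 4 9 8 5)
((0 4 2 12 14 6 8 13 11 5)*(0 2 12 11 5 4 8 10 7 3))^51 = ((0 8 13 5 2 11 4 12 14 6 10 7 3))^51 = (0 3 7 10 6 14 12 4 11 2 5 13 8)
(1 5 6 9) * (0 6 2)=(0 6 9 1 5 2)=[6, 5, 0, 3, 4, 2, 9, 7, 8, 1]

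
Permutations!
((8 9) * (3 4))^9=(3 4)(8 9)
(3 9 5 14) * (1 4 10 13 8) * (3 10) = (1 4 3 9 5 14 10 13 8) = [0, 4, 2, 9, 3, 14, 6, 7, 1, 5, 13, 11, 12, 8, 10]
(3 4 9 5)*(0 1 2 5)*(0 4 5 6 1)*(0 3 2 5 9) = (0 3 9 4)(1 5 2 6) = [3, 5, 6, 9, 0, 2, 1, 7, 8, 4]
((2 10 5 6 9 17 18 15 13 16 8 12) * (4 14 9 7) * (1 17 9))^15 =((1 17 18 15 13 16 8 12 2 10 5 6 7 4 14))^15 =(18)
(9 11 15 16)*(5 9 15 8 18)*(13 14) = (5 9 11 8 18)(13 14)(15 16) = [0, 1, 2, 3, 4, 9, 6, 7, 18, 11, 10, 8, 12, 14, 13, 16, 15, 17, 5]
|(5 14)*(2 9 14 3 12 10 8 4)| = 9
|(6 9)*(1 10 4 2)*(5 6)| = 12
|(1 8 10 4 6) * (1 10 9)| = |(1 8 9)(4 6 10)| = 3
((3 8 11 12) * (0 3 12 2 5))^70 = (12)(0 2 8)(3 5 11)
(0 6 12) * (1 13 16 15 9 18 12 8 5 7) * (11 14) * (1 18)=(0 6 8 5 7 18 12)(1 13 16 15 9)(11 14)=[6, 13, 2, 3, 4, 7, 8, 18, 5, 1, 10, 14, 0, 16, 11, 9, 15, 17, 12]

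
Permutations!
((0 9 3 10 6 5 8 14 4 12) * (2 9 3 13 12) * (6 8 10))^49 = (0 3 6 5 10 8 14 4 2 9 13 12)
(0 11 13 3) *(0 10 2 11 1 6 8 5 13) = [1, 6, 11, 10, 4, 13, 8, 7, 5, 9, 2, 0, 12, 3] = (0 1 6 8 5 13 3 10 2 11)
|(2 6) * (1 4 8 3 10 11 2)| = 8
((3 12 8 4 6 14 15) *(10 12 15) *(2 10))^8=(15)(2 10 12 8 4 6 14)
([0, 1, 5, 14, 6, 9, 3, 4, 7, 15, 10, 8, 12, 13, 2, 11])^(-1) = [0, 1, 14, 6, 7, 2, 4, 8, 11, 5, 10, 15, 12, 13, 3, 9]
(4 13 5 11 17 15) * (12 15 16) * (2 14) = (2 14)(4 13 5 11 17 16 12 15) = [0, 1, 14, 3, 13, 11, 6, 7, 8, 9, 10, 17, 15, 5, 2, 4, 12, 16]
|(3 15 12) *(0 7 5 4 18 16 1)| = 21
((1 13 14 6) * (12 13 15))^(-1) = (1 6 14 13 12 15)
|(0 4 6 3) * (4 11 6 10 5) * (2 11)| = |(0 2 11 6 3)(4 10 5)| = 15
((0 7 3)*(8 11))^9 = ((0 7 3)(8 11))^9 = (8 11)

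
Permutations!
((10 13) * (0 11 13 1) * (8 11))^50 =((0 8 11 13 10 1))^50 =(0 11 10)(1 8 13)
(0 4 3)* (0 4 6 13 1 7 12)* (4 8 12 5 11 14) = [6, 7, 2, 8, 3, 11, 13, 5, 12, 9, 10, 14, 0, 1, 4] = (0 6 13 1 7 5 11 14 4 3 8 12)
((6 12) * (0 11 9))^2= (12)(0 9 11)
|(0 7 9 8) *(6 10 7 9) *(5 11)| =|(0 9 8)(5 11)(6 10 7)| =6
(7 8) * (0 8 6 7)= (0 8)(6 7)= [8, 1, 2, 3, 4, 5, 7, 6, 0]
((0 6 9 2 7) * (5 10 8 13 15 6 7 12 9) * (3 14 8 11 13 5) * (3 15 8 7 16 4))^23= ((0 16 4 3 14 7)(2 12 9)(5 10 11 13 8)(6 15))^23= (0 7 14 3 4 16)(2 9 12)(5 13 10 8 11)(6 15)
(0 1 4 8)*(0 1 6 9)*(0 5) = (0 6 9 5)(1 4 8) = [6, 4, 2, 3, 8, 0, 9, 7, 1, 5]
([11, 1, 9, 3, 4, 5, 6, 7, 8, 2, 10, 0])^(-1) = [11, 1, 9, 3, 4, 5, 6, 7, 8, 2, 10, 0]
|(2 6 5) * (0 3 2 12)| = 6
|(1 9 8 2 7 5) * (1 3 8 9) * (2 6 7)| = 5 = |(9)(3 8 6 7 5)|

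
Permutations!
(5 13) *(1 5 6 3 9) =(1 5 13 6 3 9) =[0, 5, 2, 9, 4, 13, 3, 7, 8, 1, 10, 11, 12, 6]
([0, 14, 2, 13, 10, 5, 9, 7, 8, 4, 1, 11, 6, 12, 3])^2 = [0, 3, 2, 12, 1, 5, 4, 7, 8, 10, 14, 11, 9, 6, 13]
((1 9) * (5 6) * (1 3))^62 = ((1 9 3)(5 6))^62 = (1 3 9)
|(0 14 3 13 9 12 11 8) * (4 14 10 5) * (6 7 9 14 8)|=|(0 10 5 4 8)(3 13 14)(6 7 9 12 11)|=15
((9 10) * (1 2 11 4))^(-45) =((1 2 11 4)(9 10))^(-45) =(1 4 11 2)(9 10)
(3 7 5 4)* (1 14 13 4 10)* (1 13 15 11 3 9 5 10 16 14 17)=(1 17)(3 7 10 13 4 9 5 16 14 15 11)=[0, 17, 2, 7, 9, 16, 6, 10, 8, 5, 13, 3, 12, 4, 15, 11, 14, 1]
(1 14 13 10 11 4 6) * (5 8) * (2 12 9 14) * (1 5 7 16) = (1 2 12 9 14 13 10 11 4 6 5 8 7 16) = [0, 2, 12, 3, 6, 8, 5, 16, 7, 14, 11, 4, 9, 10, 13, 15, 1]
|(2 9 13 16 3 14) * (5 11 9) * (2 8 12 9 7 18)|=35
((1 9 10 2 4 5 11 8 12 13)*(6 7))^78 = ((1 9 10 2 4 5 11 8 12 13)(6 7))^78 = (1 12 11 4 10)(2 9 13 8 5)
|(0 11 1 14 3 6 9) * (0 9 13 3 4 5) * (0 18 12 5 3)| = |(0 11 1 14 4 3 6 13)(5 18 12)| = 24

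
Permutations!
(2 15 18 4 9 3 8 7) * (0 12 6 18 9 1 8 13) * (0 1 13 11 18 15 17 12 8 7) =[8, 7, 17, 11, 13, 5, 15, 2, 0, 3, 10, 18, 6, 1, 14, 9, 16, 12, 4] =(0 8)(1 7 2 17 12 6 15 9 3 11 18 4 13)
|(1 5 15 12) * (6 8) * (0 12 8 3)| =8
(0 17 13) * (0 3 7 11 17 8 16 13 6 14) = [8, 1, 2, 7, 4, 5, 14, 11, 16, 9, 10, 17, 12, 3, 0, 15, 13, 6] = (0 8 16 13 3 7 11 17 6 14)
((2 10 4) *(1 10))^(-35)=(1 10 4 2)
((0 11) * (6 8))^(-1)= (0 11)(6 8)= ((0 11)(6 8))^(-1)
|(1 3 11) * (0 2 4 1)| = |(0 2 4 1 3 11)| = 6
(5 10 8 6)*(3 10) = (3 10 8 6 5) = [0, 1, 2, 10, 4, 3, 5, 7, 6, 9, 8]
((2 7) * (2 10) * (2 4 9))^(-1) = ((2 7 10 4 9))^(-1) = (2 9 4 10 7)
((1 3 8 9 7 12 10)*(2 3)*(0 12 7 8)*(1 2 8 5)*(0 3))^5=((0 12 10 2)(1 8 9 5))^5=(0 12 10 2)(1 8 9 5)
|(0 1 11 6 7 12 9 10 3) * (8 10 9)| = 9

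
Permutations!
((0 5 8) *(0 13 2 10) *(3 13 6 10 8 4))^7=((0 5 4 3 13 2 8 6 10))^7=(0 6 2 3 5 10 8 13 4)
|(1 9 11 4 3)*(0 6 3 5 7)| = 9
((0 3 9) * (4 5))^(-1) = ((0 3 9)(4 5))^(-1) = (0 9 3)(4 5)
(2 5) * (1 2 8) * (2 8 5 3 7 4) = (1 8)(2 3 7 4) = [0, 8, 3, 7, 2, 5, 6, 4, 1]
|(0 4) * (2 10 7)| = |(0 4)(2 10 7)| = 6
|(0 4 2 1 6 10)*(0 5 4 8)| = 6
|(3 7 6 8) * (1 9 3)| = |(1 9 3 7 6 8)| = 6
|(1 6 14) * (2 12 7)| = 3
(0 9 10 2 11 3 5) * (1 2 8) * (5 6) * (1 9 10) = [10, 2, 11, 6, 4, 0, 5, 7, 9, 1, 8, 3] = (0 10 8 9 1 2 11 3 6 5)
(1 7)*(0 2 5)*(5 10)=[2, 7, 10, 3, 4, 0, 6, 1, 8, 9, 5]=(0 2 10 5)(1 7)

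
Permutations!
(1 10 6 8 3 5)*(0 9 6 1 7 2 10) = (0 9 6 8 3 5 7 2 10 1) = [9, 0, 10, 5, 4, 7, 8, 2, 3, 6, 1]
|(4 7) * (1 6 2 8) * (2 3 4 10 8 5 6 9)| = |(1 9 2 5 6 3 4 7 10 8)| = 10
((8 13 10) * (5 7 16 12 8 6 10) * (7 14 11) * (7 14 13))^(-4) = (16)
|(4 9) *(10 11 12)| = 6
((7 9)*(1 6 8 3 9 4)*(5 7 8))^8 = (1 7 6 4 5)(3 8 9)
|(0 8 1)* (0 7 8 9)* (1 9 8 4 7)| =|(0 8 9)(4 7)| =6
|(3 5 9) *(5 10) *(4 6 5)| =|(3 10 4 6 5 9)| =6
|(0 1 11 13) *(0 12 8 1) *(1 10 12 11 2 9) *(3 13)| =|(1 2 9)(3 13 11)(8 10 12)| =3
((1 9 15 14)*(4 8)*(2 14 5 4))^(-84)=((1 9 15 5 4 8 2 14))^(-84)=(1 4)(2 15)(5 14)(8 9)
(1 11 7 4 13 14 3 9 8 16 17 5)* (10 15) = (1 11 7 4 13 14 3 9 8 16 17 5)(10 15) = [0, 11, 2, 9, 13, 1, 6, 4, 16, 8, 15, 7, 12, 14, 3, 10, 17, 5]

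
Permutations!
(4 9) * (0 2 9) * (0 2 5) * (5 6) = (0 6 5)(2 9 4) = [6, 1, 9, 3, 2, 0, 5, 7, 8, 4]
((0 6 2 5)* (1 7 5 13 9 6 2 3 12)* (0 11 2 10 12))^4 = ((0 10 12 1 7 5 11 2 13 9 6 3))^4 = (0 7 13)(1 2 3)(5 9 10)(6 12 11)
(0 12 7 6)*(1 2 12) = (0 1 2 12 7 6) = [1, 2, 12, 3, 4, 5, 0, 6, 8, 9, 10, 11, 7]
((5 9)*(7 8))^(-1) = (5 9)(7 8)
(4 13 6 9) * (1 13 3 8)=(1 13 6 9 4 3 8)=[0, 13, 2, 8, 3, 5, 9, 7, 1, 4, 10, 11, 12, 6]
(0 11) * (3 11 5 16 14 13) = [5, 1, 2, 11, 4, 16, 6, 7, 8, 9, 10, 0, 12, 3, 13, 15, 14] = (0 5 16 14 13 3 11)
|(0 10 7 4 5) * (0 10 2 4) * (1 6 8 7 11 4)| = |(0 2 1 6 8 7)(4 5 10 11)| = 12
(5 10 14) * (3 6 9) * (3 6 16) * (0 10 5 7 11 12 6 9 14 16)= (0 10 16 3)(6 14 7 11 12)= [10, 1, 2, 0, 4, 5, 14, 11, 8, 9, 16, 12, 6, 13, 7, 15, 3]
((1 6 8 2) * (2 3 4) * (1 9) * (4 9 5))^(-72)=(1 3 6 9 8)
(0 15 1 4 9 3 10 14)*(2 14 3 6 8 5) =(0 15 1 4 9 6 8 5 2 14)(3 10) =[15, 4, 14, 10, 9, 2, 8, 7, 5, 6, 3, 11, 12, 13, 0, 1]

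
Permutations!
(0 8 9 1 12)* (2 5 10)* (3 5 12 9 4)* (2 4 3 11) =(0 8 3 5 10 4 11 2 12)(1 9) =[8, 9, 12, 5, 11, 10, 6, 7, 3, 1, 4, 2, 0]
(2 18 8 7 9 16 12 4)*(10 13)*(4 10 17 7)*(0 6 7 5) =(0 6 7 9 16 12 10 13 17 5)(2 18 8 4) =[6, 1, 18, 3, 2, 0, 7, 9, 4, 16, 13, 11, 10, 17, 14, 15, 12, 5, 8]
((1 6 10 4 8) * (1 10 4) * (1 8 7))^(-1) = (1 7 4 6)(8 10)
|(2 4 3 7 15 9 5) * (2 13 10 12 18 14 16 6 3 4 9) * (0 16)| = |(0 16 6 3 7 15 2 9 5 13 10 12 18 14)| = 14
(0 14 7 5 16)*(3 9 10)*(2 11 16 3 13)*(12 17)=(0 14 7 5 3 9 10 13 2 11 16)(12 17)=[14, 1, 11, 9, 4, 3, 6, 5, 8, 10, 13, 16, 17, 2, 7, 15, 0, 12]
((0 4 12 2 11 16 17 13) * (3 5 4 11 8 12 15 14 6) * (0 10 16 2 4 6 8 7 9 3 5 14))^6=((0 11 2 7 9 3 14 8 12 4 15)(5 6)(10 16 17 13))^6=(0 14 11 8 2 12 7 4 9 15 3)(10 17)(13 16)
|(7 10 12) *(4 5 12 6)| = 6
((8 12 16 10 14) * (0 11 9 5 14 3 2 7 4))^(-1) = ((0 11 9 5 14 8 12 16 10 3 2 7 4))^(-1) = (0 4 7 2 3 10 16 12 8 14 5 9 11)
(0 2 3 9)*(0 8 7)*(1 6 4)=(0 2 3 9 8 7)(1 6 4)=[2, 6, 3, 9, 1, 5, 4, 0, 7, 8]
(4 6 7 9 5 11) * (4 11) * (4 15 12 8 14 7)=[0, 1, 2, 3, 6, 15, 4, 9, 14, 5, 10, 11, 8, 13, 7, 12]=(4 6)(5 15 12 8 14 7 9)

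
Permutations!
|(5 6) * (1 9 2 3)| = |(1 9 2 3)(5 6)| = 4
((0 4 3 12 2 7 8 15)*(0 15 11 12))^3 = (15)(2 11 7 12 8)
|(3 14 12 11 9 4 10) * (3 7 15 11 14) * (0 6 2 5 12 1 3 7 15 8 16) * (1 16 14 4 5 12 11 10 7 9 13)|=18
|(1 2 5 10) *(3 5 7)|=6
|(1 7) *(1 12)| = 3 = |(1 7 12)|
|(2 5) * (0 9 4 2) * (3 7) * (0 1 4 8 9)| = 4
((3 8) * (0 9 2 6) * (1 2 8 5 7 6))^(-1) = ((0 9 8 3 5 7 6)(1 2))^(-1) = (0 6 7 5 3 8 9)(1 2)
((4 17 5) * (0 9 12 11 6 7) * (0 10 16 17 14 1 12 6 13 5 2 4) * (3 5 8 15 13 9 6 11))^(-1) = (0 5 3 12 1 14 4 2 17 16 10 7 6)(8 13 15)(9 11)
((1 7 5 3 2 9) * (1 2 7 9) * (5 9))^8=((1 5 3 7 9 2))^8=(1 3 9)(2 5 7)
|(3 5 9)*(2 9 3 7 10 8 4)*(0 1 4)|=8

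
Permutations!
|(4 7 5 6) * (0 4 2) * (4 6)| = |(0 6 2)(4 7 5)| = 3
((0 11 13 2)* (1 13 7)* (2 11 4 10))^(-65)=(0 2 10 4)(1 7 11 13)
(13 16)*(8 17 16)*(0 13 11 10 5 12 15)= [13, 1, 2, 3, 4, 12, 6, 7, 17, 9, 5, 10, 15, 8, 14, 0, 11, 16]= (0 13 8 17 16 11 10 5 12 15)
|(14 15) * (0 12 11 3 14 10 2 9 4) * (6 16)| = 10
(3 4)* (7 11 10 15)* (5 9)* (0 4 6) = (0 4 3 6)(5 9)(7 11 10 15) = [4, 1, 2, 6, 3, 9, 0, 11, 8, 5, 15, 10, 12, 13, 14, 7]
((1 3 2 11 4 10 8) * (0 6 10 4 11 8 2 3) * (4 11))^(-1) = (0 1 8 2 10 6)(4 11)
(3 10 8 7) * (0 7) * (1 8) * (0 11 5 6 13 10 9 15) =(0 7 3 9 15)(1 8 11 5 6 13 10) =[7, 8, 2, 9, 4, 6, 13, 3, 11, 15, 1, 5, 12, 10, 14, 0]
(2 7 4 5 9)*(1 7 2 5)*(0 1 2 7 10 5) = (0 1 10 5 9)(2 7 4) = [1, 10, 7, 3, 2, 9, 6, 4, 8, 0, 5]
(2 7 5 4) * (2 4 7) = [0, 1, 2, 3, 4, 7, 6, 5] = (5 7)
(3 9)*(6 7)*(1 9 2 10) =(1 9 3 2 10)(6 7) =[0, 9, 10, 2, 4, 5, 7, 6, 8, 3, 1]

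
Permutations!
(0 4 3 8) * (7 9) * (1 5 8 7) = (0 4 3 7 9 1 5 8) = [4, 5, 2, 7, 3, 8, 6, 9, 0, 1]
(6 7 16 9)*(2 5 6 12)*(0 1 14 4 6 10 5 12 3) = (0 1 14 4 6 7 16 9 3)(2 12)(5 10) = [1, 14, 12, 0, 6, 10, 7, 16, 8, 3, 5, 11, 2, 13, 4, 15, 9]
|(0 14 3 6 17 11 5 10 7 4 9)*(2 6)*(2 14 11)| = 42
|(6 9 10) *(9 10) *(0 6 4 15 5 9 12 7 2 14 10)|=|(0 6)(2 14 10 4 15 5 9 12 7)|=18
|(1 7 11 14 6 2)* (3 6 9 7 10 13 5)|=|(1 10 13 5 3 6 2)(7 11 14 9)|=28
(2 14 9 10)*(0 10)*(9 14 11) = (14)(0 10 2 11 9) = [10, 1, 11, 3, 4, 5, 6, 7, 8, 0, 2, 9, 12, 13, 14]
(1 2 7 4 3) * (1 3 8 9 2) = (2 7 4 8 9) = [0, 1, 7, 3, 8, 5, 6, 4, 9, 2]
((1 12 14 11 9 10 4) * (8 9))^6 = (1 10 8 14)(4 9 11 12)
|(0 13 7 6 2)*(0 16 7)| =|(0 13)(2 16 7 6)| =4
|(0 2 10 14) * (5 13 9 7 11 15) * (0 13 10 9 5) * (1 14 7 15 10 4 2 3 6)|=|(0 3 6 1 14 13 5 4 2 9 15)(7 11 10)|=33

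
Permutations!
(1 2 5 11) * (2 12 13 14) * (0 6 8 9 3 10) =(0 6 8 9 3 10)(1 12 13 14 2 5 11) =[6, 12, 5, 10, 4, 11, 8, 7, 9, 3, 0, 1, 13, 14, 2]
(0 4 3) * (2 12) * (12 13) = [4, 1, 13, 0, 3, 5, 6, 7, 8, 9, 10, 11, 2, 12] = (0 4 3)(2 13 12)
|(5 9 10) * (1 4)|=6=|(1 4)(5 9 10)|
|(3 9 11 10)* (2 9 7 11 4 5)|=|(2 9 4 5)(3 7 11 10)|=4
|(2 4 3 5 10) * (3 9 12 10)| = |(2 4 9 12 10)(3 5)| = 10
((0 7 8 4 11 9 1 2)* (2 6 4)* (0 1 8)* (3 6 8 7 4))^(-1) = (0 7 9 11 4)(1 2 8)(3 6)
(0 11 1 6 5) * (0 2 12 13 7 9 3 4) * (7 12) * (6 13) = (0 11 1 13 12 6 5 2 7 9 3 4) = [11, 13, 7, 4, 0, 2, 5, 9, 8, 3, 10, 1, 6, 12]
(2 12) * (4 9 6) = (2 12)(4 9 6) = [0, 1, 12, 3, 9, 5, 4, 7, 8, 6, 10, 11, 2]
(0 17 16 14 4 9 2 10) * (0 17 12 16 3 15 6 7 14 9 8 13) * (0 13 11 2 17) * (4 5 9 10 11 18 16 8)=(0 12 8 18 16 10)(2 11)(3 15 6 7 14 5 9 17)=[12, 1, 11, 15, 4, 9, 7, 14, 18, 17, 0, 2, 8, 13, 5, 6, 10, 3, 16]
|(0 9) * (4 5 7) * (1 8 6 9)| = |(0 1 8 6 9)(4 5 7)| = 15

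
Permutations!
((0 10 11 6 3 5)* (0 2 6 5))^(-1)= ((0 10 11 5 2 6 3))^(-1)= (0 3 6 2 5 11 10)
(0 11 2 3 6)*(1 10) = (0 11 2 3 6)(1 10) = [11, 10, 3, 6, 4, 5, 0, 7, 8, 9, 1, 2]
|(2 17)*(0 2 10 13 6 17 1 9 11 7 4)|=28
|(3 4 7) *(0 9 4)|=5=|(0 9 4 7 3)|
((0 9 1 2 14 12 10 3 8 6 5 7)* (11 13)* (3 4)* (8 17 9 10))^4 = ((0 10 4 3 17 9 1 2 14 12 8 6 5 7)(11 13))^4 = (0 17 14 5 4 1 8)(2 6 10 9 12 7 3)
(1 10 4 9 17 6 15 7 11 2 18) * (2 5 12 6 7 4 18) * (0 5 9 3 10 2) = [5, 2, 0, 10, 3, 12, 15, 11, 8, 17, 18, 9, 6, 13, 14, 4, 16, 7, 1] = (0 5 12 6 15 4 3 10 18 1 2)(7 11 9 17)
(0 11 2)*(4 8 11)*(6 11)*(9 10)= (0 4 8 6 11 2)(9 10)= [4, 1, 0, 3, 8, 5, 11, 7, 6, 10, 9, 2]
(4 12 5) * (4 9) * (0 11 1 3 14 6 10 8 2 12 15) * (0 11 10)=(0 10 8 2 12 5 9 4 15 11 1 3 14 6)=[10, 3, 12, 14, 15, 9, 0, 7, 2, 4, 8, 1, 5, 13, 6, 11]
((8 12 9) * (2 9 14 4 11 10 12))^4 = (2 9 8)(4 14 12 10 11)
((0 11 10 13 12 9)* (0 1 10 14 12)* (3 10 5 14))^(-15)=(14)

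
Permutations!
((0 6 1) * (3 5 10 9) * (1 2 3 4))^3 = ((0 6 2 3 5 10 9 4 1))^3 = (0 3 9)(1 2 10)(4 6 5)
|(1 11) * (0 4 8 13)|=4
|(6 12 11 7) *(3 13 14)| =|(3 13 14)(6 12 11 7)| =12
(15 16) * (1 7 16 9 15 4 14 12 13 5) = (1 7 16 4 14 12 13 5)(9 15) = [0, 7, 2, 3, 14, 1, 6, 16, 8, 15, 10, 11, 13, 5, 12, 9, 4]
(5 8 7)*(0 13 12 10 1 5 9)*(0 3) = (0 13 12 10 1 5 8 7 9 3) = [13, 5, 2, 0, 4, 8, 6, 9, 7, 3, 1, 11, 10, 12]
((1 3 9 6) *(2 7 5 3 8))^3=(1 7 9 8 5 6 2 3)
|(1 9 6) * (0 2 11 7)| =12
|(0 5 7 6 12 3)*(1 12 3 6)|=7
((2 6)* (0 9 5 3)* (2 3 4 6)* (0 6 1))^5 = ((0 9 5 4 1)(3 6))^5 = (9)(3 6)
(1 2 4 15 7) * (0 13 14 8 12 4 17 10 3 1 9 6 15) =(0 13 14 8 12 4)(1 2 17 10 3)(6 15 7 9) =[13, 2, 17, 1, 0, 5, 15, 9, 12, 6, 3, 11, 4, 14, 8, 7, 16, 10]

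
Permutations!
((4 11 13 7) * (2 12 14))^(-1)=(2 14 12)(4 7 13 11)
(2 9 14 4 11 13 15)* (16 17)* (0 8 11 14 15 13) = (0 8 11)(2 9 15)(4 14)(16 17) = [8, 1, 9, 3, 14, 5, 6, 7, 11, 15, 10, 0, 12, 13, 4, 2, 17, 16]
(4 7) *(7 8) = [0, 1, 2, 3, 8, 5, 6, 4, 7] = (4 8 7)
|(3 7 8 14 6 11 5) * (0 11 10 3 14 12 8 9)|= |(0 11 5 14 6 10 3 7 9)(8 12)|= 18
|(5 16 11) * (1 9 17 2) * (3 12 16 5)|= 4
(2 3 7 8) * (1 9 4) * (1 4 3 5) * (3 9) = (9)(1 3 7 8 2 5) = [0, 3, 5, 7, 4, 1, 6, 8, 2, 9]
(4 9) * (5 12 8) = (4 9)(5 12 8) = [0, 1, 2, 3, 9, 12, 6, 7, 5, 4, 10, 11, 8]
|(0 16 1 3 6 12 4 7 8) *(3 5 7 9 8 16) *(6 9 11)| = |(0 3 9 8)(1 5 7 16)(4 11 6 12)| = 4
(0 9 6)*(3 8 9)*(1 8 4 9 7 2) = (0 3 4 9 6)(1 8 7 2) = [3, 8, 1, 4, 9, 5, 0, 2, 7, 6]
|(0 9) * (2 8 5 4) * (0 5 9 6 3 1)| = |(0 6 3 1)(2 8 9 5 4)| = 20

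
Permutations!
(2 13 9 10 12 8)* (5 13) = (2 5 13 9 10 12 8) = [0, 1, 5, 3, 4, 13, 6, 7, 2, 10, 12, 11, 8, 9]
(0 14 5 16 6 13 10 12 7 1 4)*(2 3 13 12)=(0 14 5 16 6 12 7 1 4)(2 3 13 10)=[14, 4, 3, 13, 0, 16, 12, 1, 8, 9, 2, 11, 7, 10, 5, 15, 6]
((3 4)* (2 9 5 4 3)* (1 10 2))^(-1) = ((1 10 2 9 5 4))^(-1) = (1 4 5 9 2 10)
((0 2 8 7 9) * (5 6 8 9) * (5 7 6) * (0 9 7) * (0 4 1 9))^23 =((0 2 7 4 1 9)(6 8))^23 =(0 9 1 4 7 2)(6 8)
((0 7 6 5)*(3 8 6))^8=((0 7 3 8 6 5))^8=(0 3 6)(5 7 8)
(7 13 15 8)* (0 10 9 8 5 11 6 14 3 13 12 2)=(0 10 9 8 7 12 2)(3 13 15 5 11 6 14)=[10, 1, 0, 13, 4, 11, 14, 12, 7, 8, 9, 6, 2, 15, 3, 5]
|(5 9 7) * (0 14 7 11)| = |(0 14 7 5 9 11)| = 6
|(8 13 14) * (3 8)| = |(3 8 13 14)| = 4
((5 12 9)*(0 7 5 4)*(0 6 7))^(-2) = (4 12 7)(5 6 9)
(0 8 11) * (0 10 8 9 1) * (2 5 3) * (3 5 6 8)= (0 9 1)(2 6 8 11 10 3)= [9, 0, 6, 2, 4, 5, 8, 7, 11, 1, 3, 10]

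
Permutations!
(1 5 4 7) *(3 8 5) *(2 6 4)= (1 3 8 5 2 6 4 7)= [0, 3, 6, 8, 7, 2, 4, 1, 5]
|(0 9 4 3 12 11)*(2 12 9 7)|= 15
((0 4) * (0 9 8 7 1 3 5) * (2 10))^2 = ((0 4 9 8 7 1 3 5)(2 10))^2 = (10)(0 9 7 3)(1 5 4 8)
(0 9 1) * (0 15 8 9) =[0, 15, 2, 3, 4, 5, 6, 7, 9, 1, 10, 11, 12, 13, 14, 8] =(1 15 8 9)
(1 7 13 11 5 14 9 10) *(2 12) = (1 7 13 11 5 14 9 10)(2 12) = [0, 7, 12, 3, 4, 14, 6, 13, 8, 10, 1, 5, 2, 11, 9]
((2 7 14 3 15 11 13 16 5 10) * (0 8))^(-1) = (0 8)(2 10 5 16 13 11 15 3 14 7)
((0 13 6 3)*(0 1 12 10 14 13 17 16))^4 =((0 17 16)(1 12 10 14 13 6 3))^4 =(0 17 16)(1 13 12 6 10 3 14)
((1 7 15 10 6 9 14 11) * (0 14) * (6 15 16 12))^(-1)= ((0 14 11 1 7 16 12 6 9)(10 15))^(-1)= (0 9 6 12 16 7 1 11 14)(10 15)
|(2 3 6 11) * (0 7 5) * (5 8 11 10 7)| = |(0 5)(2 3 6 10 7 8 11)| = 14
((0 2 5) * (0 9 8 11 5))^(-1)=(0 2)(5 11 8 9)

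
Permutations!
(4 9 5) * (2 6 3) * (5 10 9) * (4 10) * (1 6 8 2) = (1 6 3)(2 8)(4 5 10 9) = [0, 6, 8, 1, 5, 10, 3, 7, 2, 4, 9]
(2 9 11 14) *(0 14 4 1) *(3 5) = (0 14 2 9 11 4 1)(3 5) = [14, 0, 9, 5, 1, 3, 6, 7, 8, 11, 10, 4, 12, 13, 2]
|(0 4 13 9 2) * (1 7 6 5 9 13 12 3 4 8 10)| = |(13)(0 8 10 1 7 6 5 9 2)(3 4 12)| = 9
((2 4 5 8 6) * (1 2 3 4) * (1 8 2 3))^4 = ((1 3 4 5 2 8 6))^4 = (1 2 3 8 4 6 5)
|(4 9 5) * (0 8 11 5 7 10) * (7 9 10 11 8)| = 6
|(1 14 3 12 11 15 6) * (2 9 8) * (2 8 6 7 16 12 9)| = |(1 14 3 9 6)(7 16 12 11 15)| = 5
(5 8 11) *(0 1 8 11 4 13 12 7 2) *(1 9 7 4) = (0 9 7 2)(1 8)(4 13 12)(5 11) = [9, 8, 0, 3, 13, 11, 6, 2, 1, 7, 10, 5, 4, 12]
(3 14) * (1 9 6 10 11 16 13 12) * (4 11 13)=(1 9 6 10 13 12)(3 14)(4 11 16)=[0, 9, 2, 14, 11, 5, 10, 7, 8, 6, 13, 16, 1, 12, 3, 15, 4]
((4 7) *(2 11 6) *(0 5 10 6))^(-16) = (0 10 2)(5 6 11)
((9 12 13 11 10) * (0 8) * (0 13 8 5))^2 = ((0 5)(8 13 11 10 9 12))^2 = (8 11 9)(10 12 13)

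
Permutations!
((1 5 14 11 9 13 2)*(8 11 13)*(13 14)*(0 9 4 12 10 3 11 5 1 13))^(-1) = (14)(0 5 8 9)(2 13)(3 10 12 4 11)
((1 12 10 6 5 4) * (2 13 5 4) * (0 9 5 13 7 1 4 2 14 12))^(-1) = (0 1 7 2 6 10 12 14 5 9)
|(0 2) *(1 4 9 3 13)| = 10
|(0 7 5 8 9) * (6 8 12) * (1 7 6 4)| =|(0 6 8 9)(1 7 5 12 4)| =20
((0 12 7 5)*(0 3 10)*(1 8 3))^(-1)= ((0 12 7 5 1 8 3 10))^(-1)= (0 10 3 8 1 5 7 12)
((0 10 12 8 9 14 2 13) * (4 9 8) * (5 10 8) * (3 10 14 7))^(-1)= ((0 8 5 14 2 13)(3 10 12 4 9 7))^(-1)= (0 13 2 14 5 8)(3 7 9 4 12 10)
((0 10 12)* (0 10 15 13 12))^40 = (15) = ((0 15 13 12 10))^40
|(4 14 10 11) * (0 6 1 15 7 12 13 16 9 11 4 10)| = |(0 6 1 15 7 12 13 16 9 11 10 4 14)| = 13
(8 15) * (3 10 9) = (3 10 9)(8 15) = [0, 1, 2, 10, 4, 5, 6, 7, 15, 3, 9, 11, 12, 13, 14, 8]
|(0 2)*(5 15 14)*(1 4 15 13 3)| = |(0 2)(1 4 15 14 5 13 3)| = 14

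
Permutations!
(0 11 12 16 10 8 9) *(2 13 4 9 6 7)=(0 11 12 16 10 8 6 7 2 13 4 9)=[11, 1, 13, 3, 9, 5, 7, 2, 6, 0, 8, 12, 16, 4, 14, 15, 10]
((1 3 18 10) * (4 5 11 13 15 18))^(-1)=(1 10 18 15 13 11 5 4 3)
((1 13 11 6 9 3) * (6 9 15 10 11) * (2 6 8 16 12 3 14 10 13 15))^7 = ((1 15 13 8 16 12 3)(2 6)(9 14 10 11))^7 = (16)(2 6)(9 11 10 14)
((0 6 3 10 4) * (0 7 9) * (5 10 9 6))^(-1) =(0 9 3 6 7 4 10 5)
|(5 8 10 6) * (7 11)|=|(5 8 10 6)(7 11)|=4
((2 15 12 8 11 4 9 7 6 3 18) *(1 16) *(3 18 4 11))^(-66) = (2 3 6 12 9)(4 18 8 7 15) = ((1 16)(2 15 12 8 3 4 9 7 6 18))^(-66)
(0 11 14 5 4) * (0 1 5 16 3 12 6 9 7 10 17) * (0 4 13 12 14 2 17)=(0 11 2 17 4 1 5 13 12 6 9 7 10)(3 14 16)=[11, 5, 17, 14, 1, 13, 9, 10, 8, 7, 0, 2, 6, 12, 16, 15, 3, 4]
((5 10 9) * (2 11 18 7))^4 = ((2 11 18 7)(5 10 9))^4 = (18)(5 10 9)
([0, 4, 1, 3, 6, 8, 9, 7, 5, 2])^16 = (1 4 6 9 2)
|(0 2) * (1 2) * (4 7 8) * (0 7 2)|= 4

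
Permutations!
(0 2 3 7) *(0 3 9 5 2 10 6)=(0 10 6)(2 9 5)(3 7)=[10, 1, 9, 7, 4, 2, 0, 3, 8, 5, 6]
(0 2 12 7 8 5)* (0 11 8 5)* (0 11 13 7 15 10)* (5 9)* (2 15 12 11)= (0 15 10)(2 11 8)(5 13 7 9)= [15, 1, 11, 3, 4, 13, 6, 9, 2, 5, 0, 8, 12, 7, 14, 10]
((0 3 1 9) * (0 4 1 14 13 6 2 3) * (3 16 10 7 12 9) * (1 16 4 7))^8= (1 10 16 4 2 6 13 14 3)(7 9 12)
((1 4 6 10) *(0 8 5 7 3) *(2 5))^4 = ((0 8 2 5 7 3)(1 4 6 10))^4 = (10)(0 7 2)(3 5 8)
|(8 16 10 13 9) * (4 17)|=|(4 17)(8 16 10 13 9)|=10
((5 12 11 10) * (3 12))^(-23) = (3 11 5 12 10)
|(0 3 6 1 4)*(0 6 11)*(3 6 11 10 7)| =|(0 6 1 4 11)(3 10 7)| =15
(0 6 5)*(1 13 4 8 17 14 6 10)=(0 10 1 13 4 8 17 14 6 5)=[10, 13, 2, 3, 8, 0, 5, 7, 17, 9, 1, 11, 12, 4, 6, 15, 16, 14]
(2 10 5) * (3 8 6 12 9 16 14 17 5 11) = [0, 1, 10, 8, 4, 2, 12, 7, 6, 16, 11, 3, 9, 13, 17, 15, 14, 5] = (2 10 11 3 8 6 12 9 16 14 17 5)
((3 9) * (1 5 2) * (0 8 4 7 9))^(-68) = ((0 8 4 7 9 3)(1 5 2))^(-68) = (0 9 4)(1 5 2)(3 7 8)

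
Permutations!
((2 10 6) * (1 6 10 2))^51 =(10)(1 6)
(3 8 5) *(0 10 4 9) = (0 10 4 9)(3 8 5) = [10, 1, 2, 8, 9, 3, 6, 7, 5, 0, 4]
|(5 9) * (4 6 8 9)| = 5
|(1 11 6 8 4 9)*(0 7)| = 6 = |(0 7)(1 11 6 8 4 9)|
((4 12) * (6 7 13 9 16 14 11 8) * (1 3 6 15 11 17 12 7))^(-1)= ((1 3 6)(4 7 13 9 16 14 17 12)(8 15 11))^(-1)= (1 6 3)(4 12 17 14 16 9 13 7)(8 11 15)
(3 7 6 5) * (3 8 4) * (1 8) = (1 8 4 3 7 6 5) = [0, 8, 2, 7, 3, 1, 5, 6, 4]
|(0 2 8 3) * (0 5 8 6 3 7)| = 7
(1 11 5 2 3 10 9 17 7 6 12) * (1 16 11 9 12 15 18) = (1 9 17 7 6 15 18)(2 3 10 12 16 11 5) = [0, 9, 3, 10, 4, 2, 15, 6, 8, 17, 12, 5, 16, 13, 14, 18, 11, 7, 1]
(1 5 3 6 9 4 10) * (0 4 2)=[4, 5, 0, 6, 10, 3, 9, 7, 8, 2, 1]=(0 4 10 1 5 3 6 9 2)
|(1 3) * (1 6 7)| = 4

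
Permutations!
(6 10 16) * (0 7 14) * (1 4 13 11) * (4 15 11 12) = (0 7 14)(1 15 11)(4 13 12)(6 10 16) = [7, 15, 2, 3, 13, 5, 10, 14, 8, 9, 16, 1, 4, 12, 0, 11, 6]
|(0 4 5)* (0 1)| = 4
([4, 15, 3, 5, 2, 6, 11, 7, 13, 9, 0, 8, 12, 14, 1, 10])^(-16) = (0 1 8 5 4 15 13 6 2 10 14 11 3)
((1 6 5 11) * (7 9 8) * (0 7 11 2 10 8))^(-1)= ((0 7 9)(1 6 5 2 10 8 11))^(-1)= (0 9 7)(1 11 8 10 2 5 6)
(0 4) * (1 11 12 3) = (0 4)(1 11 12 3) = [4, 11, 2, 1, 0, 5, 6, 7, 8, 9, 10, 12, 3]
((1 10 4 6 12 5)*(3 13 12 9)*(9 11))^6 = ((1 10 4 6 11 9 3 13 12 5))^6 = (1 3 4 12 11)(5 9 10 13 6)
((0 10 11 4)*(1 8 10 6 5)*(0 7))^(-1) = (0 7 4 11 10 8 1 5 6)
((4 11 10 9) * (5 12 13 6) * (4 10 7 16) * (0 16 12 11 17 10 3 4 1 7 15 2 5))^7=(2 15 11 5)(3 17 9 4 10)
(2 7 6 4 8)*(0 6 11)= (0 6 4 8 2 7 11)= [6, 1, 7, 3, 8, 5, 4, 11, 2, 9, 10, 0]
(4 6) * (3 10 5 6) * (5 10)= (10)(3 5 6 4)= [0, 1, 2, 5, 3, 6, 4, 7, 8, 9, 10]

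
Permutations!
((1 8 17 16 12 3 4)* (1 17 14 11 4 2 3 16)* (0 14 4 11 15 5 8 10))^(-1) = ((0 14 15 5 8 4 17 1 10)(2 3)(12 16))^(-1) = (0 10 1 17 4 8 5 15 14)(2 3)(12 16)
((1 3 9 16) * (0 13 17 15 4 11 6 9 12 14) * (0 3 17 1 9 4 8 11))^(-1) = (0 4 6 11 8 15 17 1 13)(3 14 12)(9 16)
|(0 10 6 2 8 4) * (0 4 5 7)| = |(0 10 6 2 8 5 7)| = 7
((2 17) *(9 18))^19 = (2 17)(9 18)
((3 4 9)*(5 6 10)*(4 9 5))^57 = ((3 9)(4 5 6 10))^57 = (3 9)(4 5 6 10)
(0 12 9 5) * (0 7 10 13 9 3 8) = (0 12 3 8)(5 7 10 13 9) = [12, 1, 2, 8, 4, 7, 6, 10, 0, 5, 13, 11, 3, 9]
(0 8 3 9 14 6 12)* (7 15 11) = (0 8 3 9 14 6 12)(7 15 11) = [8, 1, 2, 9, 4, 5, 12, 15, 3, 14, 10, 7, 0, 13, 6, 11]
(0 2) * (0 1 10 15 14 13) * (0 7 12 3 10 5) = (0 2 1 5)(3 10 15 14 13 7 12) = [2, 5, 1, 10, 4, 0, 6, 12, 8, 9, 15, 11, 3, 7, 13, 14]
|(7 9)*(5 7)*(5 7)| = 2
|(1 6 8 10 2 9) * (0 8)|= |(0 8 10 2 9 1 6)|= 7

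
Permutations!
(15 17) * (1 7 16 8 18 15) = (1 7 16 8 18 15 17) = [0, 7, 2, 3, 4, 5, 6, 16, 18, 9, 10, 11, 12, 13, 14, 17, 8, 1, 15]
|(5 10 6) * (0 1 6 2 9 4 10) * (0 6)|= |(0 1)(2 9 4 10)(5 6)|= 4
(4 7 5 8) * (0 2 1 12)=(0 2 1 12)(4 7 5 8)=[2, 12, 1, 3, 7, 8, 6, 5, 4, 9, 10, 11, 0]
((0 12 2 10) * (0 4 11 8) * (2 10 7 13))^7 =((0 12 10 4 11 8)(2 7 13))^7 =(0 12 10 4 11 8)(2 7 13)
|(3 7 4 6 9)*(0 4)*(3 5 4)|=12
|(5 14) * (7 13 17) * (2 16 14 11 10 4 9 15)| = |(2 16 14 5 11 10 4 9 15)(7 13 17)| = 9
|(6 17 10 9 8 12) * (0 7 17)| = 8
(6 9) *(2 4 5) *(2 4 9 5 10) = (2 9 6 5 4 10) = [0, 1, 9, 3, 10, 4, 5, 7, 8, 6, 2]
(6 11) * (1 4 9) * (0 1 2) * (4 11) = (0 1 11 6 4 9 2) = [1, 11, 0, 3, 9, 5, 4, 7, 8, 2, 10, 6]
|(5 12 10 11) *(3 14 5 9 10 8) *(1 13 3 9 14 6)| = |(1 13 3 6)(5 12 8 9 10 11 14)| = 28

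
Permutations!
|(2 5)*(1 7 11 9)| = 4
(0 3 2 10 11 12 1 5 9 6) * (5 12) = (0 3 2 10 11 5 9 6)(1 12) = [3, 12, 10, 2, 4, 9, 0, 7, 8, 6, 11, 5, 1]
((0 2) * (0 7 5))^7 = (0 5 7 2)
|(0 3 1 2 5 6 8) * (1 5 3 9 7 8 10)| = 12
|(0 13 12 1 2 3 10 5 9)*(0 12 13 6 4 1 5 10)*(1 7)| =|(13)(0 6 4 7 1 2 3)(5 9 12)| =21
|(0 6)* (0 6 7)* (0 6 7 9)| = 2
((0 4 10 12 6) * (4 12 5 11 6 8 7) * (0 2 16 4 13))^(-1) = (0 13 7 8 12)(2 6 11 5 10 4 16)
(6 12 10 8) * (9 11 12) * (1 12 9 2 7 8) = (1 12 10)(2 7 8 6)(9 11) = [0, 12, 7, 3, 4, 5, 2, 8, 6, 11, 1, 9, 10]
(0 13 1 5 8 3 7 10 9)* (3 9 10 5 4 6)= (0 13 1 4 6 3 7 5 8 9)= [13, 4, 2, 7, 6, 8, 3, 5, 9, 0, 10, 11, 12, 1]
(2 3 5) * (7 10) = (2 3 5)(7 10) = [0, 1, 3, 5, 4, 2, 6, 10, 8, 9, 7]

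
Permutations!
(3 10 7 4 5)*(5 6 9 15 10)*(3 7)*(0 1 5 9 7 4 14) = (0 1 5 4 6 7 14)(3 9 15 10) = [1, 5, 2, 9, 6, 4, 7, 14, 8, 15, 3, 11, 12, 13, 0, 10]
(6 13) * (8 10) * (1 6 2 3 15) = [0, 6, 3, 15, 4, 5, 13, 7, 10, 9, 8, 11, 12, 2, 14, 1] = (1 6 13 2 3 15)(8 10)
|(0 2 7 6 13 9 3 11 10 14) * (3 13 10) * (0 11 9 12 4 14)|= 35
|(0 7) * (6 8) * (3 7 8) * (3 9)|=6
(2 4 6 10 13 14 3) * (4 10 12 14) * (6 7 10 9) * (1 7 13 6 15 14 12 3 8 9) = [0, 7, 1, 2, 13, 5, 3, 10, 9, 15, 6, 11, 12, 4, 8, 14] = (1 7 10 6 3 2)(4 13)(8 9 15 14)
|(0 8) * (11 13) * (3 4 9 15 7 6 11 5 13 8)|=18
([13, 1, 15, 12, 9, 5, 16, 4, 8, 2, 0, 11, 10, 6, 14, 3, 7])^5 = [4, 1, 0, 6, 12, 5, 2, 3, 8, 10, 7, 11, 16, 9, 14, 13, 15]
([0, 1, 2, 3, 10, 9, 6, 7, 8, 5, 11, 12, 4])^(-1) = [0, 1, 2, 3, 12, 9, 6, 7, 8, 5, 4, 10, 11]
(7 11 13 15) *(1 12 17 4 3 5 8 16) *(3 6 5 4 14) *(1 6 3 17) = (1 12)(3 4)(5 8 16 6)(7 11 13 15)(14 17) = [0, 12, 2, 4, 3, 8, 5, 11, 16, 9, 10, 13, 1, 15, 17, 7, 6, 14]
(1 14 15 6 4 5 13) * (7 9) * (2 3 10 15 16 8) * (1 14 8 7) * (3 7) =(1 8 2 7 9)(3 10 15 6 4 5 13 14 16) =[0, 8, 7, 10, 5, 13, 4, 9, 2, 1, 15, 11, 12, 14, 16, 6, 3]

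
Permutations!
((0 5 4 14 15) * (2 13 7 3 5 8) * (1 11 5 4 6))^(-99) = (15)(1 11 5 6)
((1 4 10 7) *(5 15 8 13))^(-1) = (1 7 10 4)(5 13 8 15)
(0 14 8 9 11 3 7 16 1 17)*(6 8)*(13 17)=(0 14 6 8 9 11 3 7 16 1 13 17)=[14, 13, 2, 7, 4, 5, 8, 16, 9, 11, 10, 3, 12, 17, 6, 15, 1, 0]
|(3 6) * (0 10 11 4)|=|(0 10 11 4)(3 6)|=4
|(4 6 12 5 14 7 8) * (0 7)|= 8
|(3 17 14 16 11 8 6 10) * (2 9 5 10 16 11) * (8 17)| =24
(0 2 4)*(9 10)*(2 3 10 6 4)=[3, 1, 2, 10, 0, 5, 4, 7, 8, 6, 9]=(0 3 10 9 6 4)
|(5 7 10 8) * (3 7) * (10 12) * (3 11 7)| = |(5 11 7 12 10 8)| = 6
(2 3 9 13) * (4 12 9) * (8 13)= [0, 1, 3, 4, 12, 5, 6, 7, 13, 8, 10, 11, 9, 2]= (2 3 4 12 9 8 13)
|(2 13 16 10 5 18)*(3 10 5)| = 10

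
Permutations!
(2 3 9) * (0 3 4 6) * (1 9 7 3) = (0 1 9 2 4 6)(3 7) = [1, 9, 4, 7, 6, 5, 0, 3, 8, 2]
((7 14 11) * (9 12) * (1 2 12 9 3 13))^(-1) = (1 13 3 12 2)(7 11 14)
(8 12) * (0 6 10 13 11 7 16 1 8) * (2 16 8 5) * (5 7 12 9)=[6, 7, 16, 3, 4, 2, 10, 8, 9, 5, 13, 12, 0, 11, 14, 15, 1]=(0 6 10 13 11 12)(1 7 8 9 5 2 16)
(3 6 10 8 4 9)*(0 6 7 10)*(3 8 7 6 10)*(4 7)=[10, 1, 2, 6, 9, 5, 0, 3, 7, 8, 4]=(0 10 4 9 8 7 3 6)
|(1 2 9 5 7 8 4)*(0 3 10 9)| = |(0 3 10 9 5 7 8 4 1 2)| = 10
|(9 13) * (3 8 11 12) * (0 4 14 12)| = |(0 4 14 12 3 8 11)(9 13)| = 14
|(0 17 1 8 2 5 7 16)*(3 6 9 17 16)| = 18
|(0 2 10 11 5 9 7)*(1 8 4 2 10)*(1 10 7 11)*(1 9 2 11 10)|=6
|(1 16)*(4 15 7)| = |(1 16)(4 15 7)| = 6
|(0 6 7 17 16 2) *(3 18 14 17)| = 9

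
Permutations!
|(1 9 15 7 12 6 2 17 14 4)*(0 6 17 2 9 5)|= 11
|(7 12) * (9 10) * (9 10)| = 2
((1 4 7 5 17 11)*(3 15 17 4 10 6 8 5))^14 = ((1 10 6 8 5 4 7 3 15 17 11))^14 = (1 8 7 17 10 5 3 11 6 4 15)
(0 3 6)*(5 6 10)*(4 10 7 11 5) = [3, 1, 2, 7, 10, 6, 0, 11, 8, 9, 4, 5] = (0 3 7 11 5 6)(4 10)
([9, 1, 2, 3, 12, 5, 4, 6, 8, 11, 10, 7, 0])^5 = (0 4 7 9 12 6 11)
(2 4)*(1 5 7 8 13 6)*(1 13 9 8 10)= (1 5 7 10)(2 4)(6 13)(8 9)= [0, 5, 4, 3, 2, 7, 13, 10, 9, 8, 1, 11, 12, 6]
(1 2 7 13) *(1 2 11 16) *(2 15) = (1 11 16)(2 7 13 15) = [0, 11, 7, 3, 4, 5, 6, 13, 8, 9, 10, 16, 12, 15, 14, 2, 1]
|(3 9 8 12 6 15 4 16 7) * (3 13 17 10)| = 12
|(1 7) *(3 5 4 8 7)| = 6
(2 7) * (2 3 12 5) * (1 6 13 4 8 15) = (1 6 13 4 8 15)(2 7 3 12 5) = [0, 6, 7, 12, 8, 2, 13, 3, 15, 9, 10, 11, 5, 4, 14, 1]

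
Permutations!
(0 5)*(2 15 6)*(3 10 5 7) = [7, 1, 15, 10, 4, 0, 2, 3, 8, 9, 5, 11, 12, 13, 14, 6] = (0 7 3 10 5)(2 15 6)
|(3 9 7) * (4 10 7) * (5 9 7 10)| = 6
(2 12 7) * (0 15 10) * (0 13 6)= [15, 1, 12, 3, 4, 5, 0, 2, 8, 9, 13, 11, 7, 6, 14, 10]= (0 15 10 13 6)(2 12 7)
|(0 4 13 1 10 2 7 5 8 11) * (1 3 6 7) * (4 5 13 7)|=|(0 5 8 11)(1 10 2)(3 6 4 7 13)|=60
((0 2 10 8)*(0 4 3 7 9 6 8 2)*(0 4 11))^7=(0 11 8 6 9 7 3 4)(2 10)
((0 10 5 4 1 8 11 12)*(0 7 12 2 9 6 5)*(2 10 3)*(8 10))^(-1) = ((0 3 2 9 6 5 4 1 10)(7 12)(8 11))^(-1) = (0 10 1 4 5 6 9 2 3)(7 12)(8 11)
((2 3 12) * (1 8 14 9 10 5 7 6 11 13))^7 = (1 6 10 8 11 5 14 13 7 9)(2 3 12)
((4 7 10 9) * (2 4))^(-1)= ((2 4 7 10 9))^(-1)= (2 9 10 7 4)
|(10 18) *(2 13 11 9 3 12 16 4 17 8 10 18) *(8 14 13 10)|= |(18)(2 10)(3 12 16 4 17 14 13 11 9)|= 18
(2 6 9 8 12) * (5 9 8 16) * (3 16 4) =(2 6 8 12)(3 16 5 9 4) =[0, 1, 6, 16, 3, 9, 8, 7, 12, 4, 10, 11, 2, 13, 14, 15, 5]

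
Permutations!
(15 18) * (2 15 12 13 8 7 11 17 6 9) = [0, 1, 15, 3, 4, 5, 9, 11, 7, 2, 10, 17, 13, 8, 14, 18, 16, 6, 12] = (2 15 18 12 13 8 7 11 17 6 9)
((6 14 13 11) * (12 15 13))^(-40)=(6 12 13)(11 14 15)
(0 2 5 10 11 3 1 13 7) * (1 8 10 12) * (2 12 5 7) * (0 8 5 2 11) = (0 12 1 13 11 3 5 2 7 8 10) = [12, 13, 7, 5, 4, 2, 6, 8, 10, 9, 0, 3, 1, 11]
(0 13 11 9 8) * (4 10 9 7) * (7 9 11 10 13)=(0 7 4 13 10 11 9 8)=[7, 1, 2, 3, 13, 5, 6, 4, 0, 8, 11, 9, 12, 10]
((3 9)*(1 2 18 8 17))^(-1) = ((1 2 18 8 17)(3 9))^(-1) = (1 17 8 18 2)(3 9)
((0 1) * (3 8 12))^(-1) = ((0 1)(3 8 12))^(-1) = (0 1)(3 12 8)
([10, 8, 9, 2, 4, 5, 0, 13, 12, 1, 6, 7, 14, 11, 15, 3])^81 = [0, 8, 9, 2, 4, 5, 6, 7, 12, 1, 10, 11, 14, 13, 15, 3]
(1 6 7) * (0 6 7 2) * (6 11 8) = (0 11 8 6 2)(1 7) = [11, 7, 0, 3, 4, 5, 2, 1, 6, 9, 10, 8]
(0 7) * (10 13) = [7, 1, 2, 3, 4, 5, 6, 0, 8, 9, 13, 11, 12, 10] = (0 7)(10 13)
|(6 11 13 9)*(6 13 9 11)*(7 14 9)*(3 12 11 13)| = |(3 12 11 7 14 9)| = 6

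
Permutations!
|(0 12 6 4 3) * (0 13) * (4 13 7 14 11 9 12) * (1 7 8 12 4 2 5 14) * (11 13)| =|(0 2 5 14 13)(1 7)(3 8 12 6 11 9 4)| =70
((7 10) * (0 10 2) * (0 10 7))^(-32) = ((0 7 2 10))^(-32) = (10)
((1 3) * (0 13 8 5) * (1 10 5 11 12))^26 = (0 5 10 3 1 12 11 8 13) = ((0 13 8 11 12 1 3 10 5))^26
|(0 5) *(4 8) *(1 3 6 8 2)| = |(0 5)(1 3 6 8 4 2)| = 6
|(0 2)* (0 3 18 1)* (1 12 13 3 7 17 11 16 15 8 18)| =13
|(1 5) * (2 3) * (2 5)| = 4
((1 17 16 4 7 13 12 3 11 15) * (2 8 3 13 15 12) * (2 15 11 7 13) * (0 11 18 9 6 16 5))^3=((0 11 12 2 8 3 7 18 9 6 16 4 13 15 1 17 5))^3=(0 2 7 6 13 17 11 8 18 16 15 5 12 3 9 4 1)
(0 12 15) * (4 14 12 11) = (0 11 4 14 12 15) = [11, 1, 2, 3, 14, 5, 6, 7, 8, 9, 10, 4, 15, 13, 12, 0]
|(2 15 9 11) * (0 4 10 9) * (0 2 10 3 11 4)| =|(2 15)(3 11 10 9 4)| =10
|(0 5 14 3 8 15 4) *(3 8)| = 6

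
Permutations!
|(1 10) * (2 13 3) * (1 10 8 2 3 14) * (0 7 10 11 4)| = 5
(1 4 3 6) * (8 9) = (1 4 3 6)(8 9) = [0, 4, 2, 6, 3, 5, 1, 7, 9, 8]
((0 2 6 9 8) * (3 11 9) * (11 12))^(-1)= ((0 2 6 3 12 11 9 8))^(-1)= (0 8 9 11 12 3 6 2)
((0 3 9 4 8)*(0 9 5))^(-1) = ((0 3 5)(4 8 9))^(-1) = (0 5 3)(4 9 8)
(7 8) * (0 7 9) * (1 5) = [7, 5, 2, 3, 4, 1, 6, 8, 9, 0] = (0 7 8 9)(1 5)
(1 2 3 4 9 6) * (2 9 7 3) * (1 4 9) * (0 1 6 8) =(0 1 6 4 7 3 9 8) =[1, 6, 2, 9, 7, 5, 4, 3, 0, 8]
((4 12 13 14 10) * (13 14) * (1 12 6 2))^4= ((1 12 14 10 4 6 2))^4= (1 4 12 6 14 2 10)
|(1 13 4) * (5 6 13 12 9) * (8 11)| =14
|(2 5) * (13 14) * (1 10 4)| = 6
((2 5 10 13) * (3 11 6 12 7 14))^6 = ((2 5 10 13)(3 11 6 12 7 14))^6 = (14)(2 10)(5 13)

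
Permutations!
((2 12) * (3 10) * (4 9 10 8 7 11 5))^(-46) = (12)(3 7 5 9)(4 10 8 11)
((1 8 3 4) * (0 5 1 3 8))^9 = ((8)(0 5 1)(3 4))^9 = (8)(3 4)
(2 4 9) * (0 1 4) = (0 1 4 9 2) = [1, 4, 0, 3, 9, 5, 6, 7, 8, 2]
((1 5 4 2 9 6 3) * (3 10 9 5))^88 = ((1 3)(2 5 4)(6 10 9))^88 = (2 5 4)(6 10 9)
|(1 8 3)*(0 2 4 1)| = |(0 2 4 1 8 3)| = 6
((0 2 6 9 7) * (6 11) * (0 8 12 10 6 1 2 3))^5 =((0 3)(1 2 11)(6 9 7 8 12 10))^5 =(0 3)(1 11 2)(6 10 12 8 7 9)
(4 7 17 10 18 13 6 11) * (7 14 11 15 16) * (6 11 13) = (4 14 13 11)(6 15 16 7 17 10 18) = [0, 1, 2, 3, 14, 5, 15, 17, 8, 9, 18, 4, 12, 11, 13, 16, 7, 10, 6]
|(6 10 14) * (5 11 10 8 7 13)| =|(5 11 10 14 6 8 7 13)| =8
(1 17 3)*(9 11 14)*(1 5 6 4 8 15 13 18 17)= (3 5 6 4 8 15 13 18 17)(9 11 14)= [0, 1, 2, 5, 8, 6, 4, 7, 15, 11, 10, 14, 12, 18, 9, 13, 16, 3, 17]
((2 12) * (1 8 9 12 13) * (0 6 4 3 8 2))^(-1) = (0 12 9 8 3 4 6)(1 13 2)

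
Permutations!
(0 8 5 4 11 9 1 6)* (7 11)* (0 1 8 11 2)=(0 11 9 8 5 4 7 2)(1 6)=[11, 6, 0, 3, 7, 4, 1, 2, 5, 8, 10, 9]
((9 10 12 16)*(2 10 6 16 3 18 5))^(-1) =((2 10 12 3 18 5)(6 16 9))^(-1) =(2 5 18 3 12 10)(6 9 16)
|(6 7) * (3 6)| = 3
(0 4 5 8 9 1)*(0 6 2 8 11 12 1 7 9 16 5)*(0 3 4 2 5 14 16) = (0 2 8)(1 6 5 11 12)(3 4)(7 9)(14 16) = [2, 6, 8, 4, 3, 11, 5, 9, 0, 7, 10, 12, 1, 13, 16, 15, 14]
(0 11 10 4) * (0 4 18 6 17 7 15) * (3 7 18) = (0 11 10 3 7 15)(6 17 18) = [11, 1, 2, 7, 4, 5, 17, 15, 8, 9, 3, 10, 12, 13, 14, 0, 16, 18, 6]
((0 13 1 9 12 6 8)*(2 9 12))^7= ((0 13 1 12 6 8)(2 9))^7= (0 13 1 12 6 8)(2 9)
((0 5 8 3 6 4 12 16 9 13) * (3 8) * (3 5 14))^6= (0 16 6)(3 13 12)(4 14 9)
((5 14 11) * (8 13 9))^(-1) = ((5 14 11)(8 13 9))^(-1) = (5 11 14)(8 9 13)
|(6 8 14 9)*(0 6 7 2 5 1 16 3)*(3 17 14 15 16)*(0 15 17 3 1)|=9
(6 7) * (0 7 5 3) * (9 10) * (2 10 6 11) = [7, 1, 10, 0, 4, 3, 5, 11, 8, 6, 9, 2] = (0 7 11 2 10 9 6 5 3)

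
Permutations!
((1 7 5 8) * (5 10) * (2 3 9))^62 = (1 10 8 7 5)(2 9 3)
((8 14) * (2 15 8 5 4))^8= (2 8 5)(4 15 14)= ((2 15 8 14 5 4))^8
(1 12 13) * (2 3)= (1 12 13)(2 3)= [0, 12, 3, 2, 4, 5, 6, 7, 8, 9, 10, 11, 13, 1]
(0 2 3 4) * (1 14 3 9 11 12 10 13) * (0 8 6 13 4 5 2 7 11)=(0 7 11 12 10 4 8 6 13 1 14 3 5 2 9)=[7, 14, 9, 5, 8, 2, 13, 11, 6, 0, 4, 12, 10, 1, 3]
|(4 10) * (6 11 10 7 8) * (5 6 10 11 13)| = 12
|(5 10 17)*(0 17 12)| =|(0 17 5 10 12)| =5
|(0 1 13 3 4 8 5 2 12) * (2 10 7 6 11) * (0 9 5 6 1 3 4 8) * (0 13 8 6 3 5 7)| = |(0 5 10)(1 8 3 6 11 2 12 9 7)(4 13)| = 18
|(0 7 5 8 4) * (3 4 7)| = |(0 3 4)(5 8 7)| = 3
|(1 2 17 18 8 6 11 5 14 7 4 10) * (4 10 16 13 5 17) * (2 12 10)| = |(1 12 10)(2 4 16 13 5 14 7)(6 11 17 18 8)| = 105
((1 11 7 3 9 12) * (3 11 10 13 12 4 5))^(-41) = (1 12 13 10)(3 5 4 9)(7 11)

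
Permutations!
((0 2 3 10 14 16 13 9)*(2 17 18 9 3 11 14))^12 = (18)(2 3 16 11 10 13 14)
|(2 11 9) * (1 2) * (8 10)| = |(1 2 11 9)(8 10)| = 4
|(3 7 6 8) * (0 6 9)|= |(0 6 8 3 7 9)|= 6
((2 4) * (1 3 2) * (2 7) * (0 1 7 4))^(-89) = (0 1 3 4 7 2)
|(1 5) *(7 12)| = 2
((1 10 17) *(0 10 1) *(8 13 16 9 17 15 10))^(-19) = (0 17 9 16 13 8)(10 15)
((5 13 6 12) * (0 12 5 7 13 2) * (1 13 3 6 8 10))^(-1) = (0 2 5 6 3 7 12)(1 10 8 13)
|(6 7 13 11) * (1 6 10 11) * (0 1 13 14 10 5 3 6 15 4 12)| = 35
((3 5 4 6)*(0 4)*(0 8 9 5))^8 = ((0 4 6 3)(5 8 9))^8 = (5 9 8)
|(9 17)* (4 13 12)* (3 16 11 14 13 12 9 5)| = 8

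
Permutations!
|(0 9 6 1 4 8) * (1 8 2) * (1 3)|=4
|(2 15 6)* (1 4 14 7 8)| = |(1 4 14 7 8)(2 15 6)| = 15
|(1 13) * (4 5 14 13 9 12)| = 7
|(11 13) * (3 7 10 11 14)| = 6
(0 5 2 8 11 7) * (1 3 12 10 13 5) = (0 1 3 12 10 13 5 2 8 11 7) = [1, 3, 8, 12, 4, 2, 6, 0, 11, 9, 13, 7, 10, 5]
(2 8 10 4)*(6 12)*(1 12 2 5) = (1 12 6 2 8 10 4 5) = [0, 12, 8, 3, 5, 1, 2, 7, 10, 9, 4, 11, 6]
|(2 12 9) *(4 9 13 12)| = 6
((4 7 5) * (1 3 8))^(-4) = (1 8 3)(4 5 7)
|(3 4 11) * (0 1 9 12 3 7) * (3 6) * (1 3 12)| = 10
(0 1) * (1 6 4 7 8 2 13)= (0 6 4 7 8 2 13 1)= [6, 0, 13, 3, 7, 5, 4, 8, 2, 9, 10, 11, 12, 1]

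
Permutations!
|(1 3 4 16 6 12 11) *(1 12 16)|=6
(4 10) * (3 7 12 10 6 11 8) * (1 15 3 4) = [0, 15, 2, 7, 6, 5, 11, 12, 4, 9, 1, 8, 10, 13, 14, 3] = (1 15 3 7 12 10)(4 6 11 8)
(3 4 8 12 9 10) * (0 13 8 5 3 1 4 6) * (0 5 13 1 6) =(0 1 4 13 8 12 9 10 6 5 3) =[1, 4, 2, 0, 13, 3, 5, 7, 12, 10, 6, 11, 9, 8]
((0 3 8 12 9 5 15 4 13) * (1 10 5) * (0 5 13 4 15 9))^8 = (15)(1 5 10 9 13)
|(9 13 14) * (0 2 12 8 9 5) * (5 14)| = |(14)(0 2 12 8 9 13 5)| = 7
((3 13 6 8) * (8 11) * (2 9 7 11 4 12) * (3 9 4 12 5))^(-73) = (2 13 4 6 5 12 3)(7 9 8 11)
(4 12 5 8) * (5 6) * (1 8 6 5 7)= (1 8 4 12 5 6 7)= [0, 8, 2, 3, 12, 6, 7, 1, 4, 9, 10, 11, 5]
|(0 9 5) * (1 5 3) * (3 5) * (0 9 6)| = 2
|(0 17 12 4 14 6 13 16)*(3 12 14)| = 6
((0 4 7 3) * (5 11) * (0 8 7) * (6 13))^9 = ((0 4)(3 8 7)(5 11)(6 13))^9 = (0 4)(5 11)(6 13)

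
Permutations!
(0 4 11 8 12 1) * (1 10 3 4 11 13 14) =(0 11 8 12 10 3 4 13 14 1) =[11, 0, 2, 4, 13, 5, 6, 7, 12, 9, 3, 8, 10, 14, 1]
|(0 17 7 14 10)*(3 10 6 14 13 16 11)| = 8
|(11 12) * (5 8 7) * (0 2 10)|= 6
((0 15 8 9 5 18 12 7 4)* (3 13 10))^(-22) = (0 18 15 12 8 7 9 4 5)(3 10 13)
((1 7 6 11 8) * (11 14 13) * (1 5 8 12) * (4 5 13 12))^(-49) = ((1 7 6 14 12)(4 5 8 13 11))^(-49) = (1 7 6 14 12)(4 5 8 13 11)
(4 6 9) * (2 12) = (2 12)(4 6 9) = [0, 1, 12, 3, 6, 5, 9, 7, 8, 4, 10, 11, 2]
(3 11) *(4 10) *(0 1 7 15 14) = (0 1 7 15 14)(3 11)(4 10) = [1, 7, 2, 11, 10, 5, 6, 15, 8, 9, 4, 3, 12, 13, 0, 14]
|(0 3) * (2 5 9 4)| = 4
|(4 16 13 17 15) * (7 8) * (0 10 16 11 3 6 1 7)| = |(0 10 16 13 17 15 4 11 3 6 1 7 8)| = 13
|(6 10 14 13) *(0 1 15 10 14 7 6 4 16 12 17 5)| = 13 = |(0 1 15 10 7 6 14 13 4 16 12 17 5)|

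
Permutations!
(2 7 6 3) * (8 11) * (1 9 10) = (1 9 10)(2 7 6 3)(8 11) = [0, 9, 7, 2, 4, 5, 3, 6, 11, 10, 1, 8]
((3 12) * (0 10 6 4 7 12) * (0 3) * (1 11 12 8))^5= ((0 10 6 4 7 8 1 11 12))^5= (0 8 10 1 6 11 4 12 7)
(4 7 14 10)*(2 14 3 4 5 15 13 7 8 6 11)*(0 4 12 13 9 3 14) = (0 4 8 6 11 2)(3 12 13 7 14 10 5 15 9) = [4, 1, 0, 12, 8, 15, 11, 14, 6, 3, 5, 2, 13, 7, 10, 9]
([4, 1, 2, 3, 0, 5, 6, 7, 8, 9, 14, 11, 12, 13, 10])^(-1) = (0 4)(10 14)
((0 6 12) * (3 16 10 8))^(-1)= ((0 6 12)(3 16 10 8))^(-1)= (0 12 6)(3 8 10 16)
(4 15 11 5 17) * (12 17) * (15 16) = (4 16 15 11 5 12 17) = [0, 1, 2, 3, 16, 12, 6, 7, 8, 9, 10, 5, 17, 13, 14, 11, 15, 4]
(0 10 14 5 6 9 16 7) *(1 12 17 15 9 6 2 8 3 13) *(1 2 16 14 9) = (0 10 9 14 5 16 7)(1 12 17 15)(2 8 3 13) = [10, 12, 8, 13, 4, 16, 6, 0, 3, 14, 9, 11, 17, 2, 5, 1, 7, 15]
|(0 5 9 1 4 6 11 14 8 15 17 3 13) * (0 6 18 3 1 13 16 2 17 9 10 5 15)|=|(0 15 9 13 6 11 14 8)(1 4 18 3 16 2 17)(5 10)|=56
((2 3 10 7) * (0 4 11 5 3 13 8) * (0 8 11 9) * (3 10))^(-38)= ((0 4 9)(2 13 11 5 10 7))^(-38)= (0 4 9)(2 10 11)(5 13 7)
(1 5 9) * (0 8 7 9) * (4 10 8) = (0 4 10 8 7 9 1 5) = [4, 5, 2, 3, 10, 0, 6, 9, 7, 1, 8]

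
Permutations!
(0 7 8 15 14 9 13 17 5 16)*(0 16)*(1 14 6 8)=(0 7 1 14 9 13 17 5)(6 8 15)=[7, 14, 2, 3, 4, 0, 8, 1, 15, 13, 10, 11, 12, 17, 9, 6, 16, 5]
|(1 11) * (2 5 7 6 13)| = 10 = |(1 11)(2 5 7 6 13)|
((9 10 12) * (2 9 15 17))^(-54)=((2 9 10 12 15 17))^(-54)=(17)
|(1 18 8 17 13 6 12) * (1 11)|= |(1 18 8 17 13 6 12 11)|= 8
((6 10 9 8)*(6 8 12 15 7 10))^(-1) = (7 15 12 9 10)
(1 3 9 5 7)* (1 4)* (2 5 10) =[0, 3, 5, 9, 1, 7, 6, 4, 8, 10, 2] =(1 3 9 10 2 5 7 4)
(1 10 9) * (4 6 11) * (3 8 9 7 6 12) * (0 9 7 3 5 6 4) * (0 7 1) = (0 9)(1 10 3 8)(4 12 5 6 11 7) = [9, 10, 2, 8, 12, 6, 11, 4, 1, 0, 3, 7, 5]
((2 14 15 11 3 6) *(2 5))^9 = (2 15 3 5 14 11 6)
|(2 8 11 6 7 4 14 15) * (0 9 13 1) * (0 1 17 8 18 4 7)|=|(0 9 13 17 8 11 6)(2 18 4 14 15)|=35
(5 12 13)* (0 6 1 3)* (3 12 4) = (0 6 1 12 13 5 4 3) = [6, 12, 2, 0, 3, 4, 1, 7, 8, 9, 10, 11, 13, 5]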